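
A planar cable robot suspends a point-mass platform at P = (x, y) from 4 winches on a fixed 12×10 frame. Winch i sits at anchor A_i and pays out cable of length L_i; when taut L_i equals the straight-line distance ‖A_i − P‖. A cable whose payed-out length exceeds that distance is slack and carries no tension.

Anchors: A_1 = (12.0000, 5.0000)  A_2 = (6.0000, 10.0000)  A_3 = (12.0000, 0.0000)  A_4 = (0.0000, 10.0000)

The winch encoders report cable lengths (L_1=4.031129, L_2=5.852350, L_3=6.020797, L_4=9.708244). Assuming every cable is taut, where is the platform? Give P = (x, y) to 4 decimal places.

(8.0000, 4.5000)

circle eqns → linear via eq_j − eq_1; set q_j = A_j·A_j − L_j²
q_1 = 144.0000+25.0000−16.2500 = 152.7500
12.0000·x − 10.0000·y = q_1−q_2 = 51.0000
0.0000·x + 10.0000·y = q_1−q_3 = 45.0000
24.0000·x − 10.0000·y = q_1−q_4 = 147.0000
solve first two rows → x=8.0000, y=4.5000
check cable 4: ‖A_4−P‖² = 94.2500 ≈ L_4² = 94.2500 ✓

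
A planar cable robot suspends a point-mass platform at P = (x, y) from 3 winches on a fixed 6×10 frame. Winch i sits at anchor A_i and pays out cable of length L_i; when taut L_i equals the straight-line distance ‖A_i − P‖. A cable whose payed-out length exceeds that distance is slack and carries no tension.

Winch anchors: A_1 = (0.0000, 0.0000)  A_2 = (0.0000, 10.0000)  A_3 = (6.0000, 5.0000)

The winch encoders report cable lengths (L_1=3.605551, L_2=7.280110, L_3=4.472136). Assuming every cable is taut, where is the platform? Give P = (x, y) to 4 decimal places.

(2.0000, 3.0000)

each cable: (A_i−P)·(A_i−P) = L_i²; let q_i = ‖A_i‖²−L_i²
q_1 = 0.0000+0.0000−13.0000 = -13.0000
row 1: 0.0000x − 20.0000y = -60.0000  (q_2=47.0000)
row 2: -12.0000x − 10.0000y = -54.0000  (q_3=41.0000)
Cramer on rows 1–2 → x = 2.0000, y = 3.0000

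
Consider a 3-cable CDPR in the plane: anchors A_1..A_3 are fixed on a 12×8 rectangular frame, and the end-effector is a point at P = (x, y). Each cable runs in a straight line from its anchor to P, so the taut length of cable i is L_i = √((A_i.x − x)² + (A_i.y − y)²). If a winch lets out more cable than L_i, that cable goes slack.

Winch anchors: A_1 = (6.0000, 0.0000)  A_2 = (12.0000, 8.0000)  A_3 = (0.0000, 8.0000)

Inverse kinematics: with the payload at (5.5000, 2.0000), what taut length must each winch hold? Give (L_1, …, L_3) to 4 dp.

(2.0616, 8.8459, 8.1394)

cable 1: Δx=0.5000, Δy=-2.0000; L_1 = √(Δx²+Δy²) = 2.0616
cable 2: Δx=6.5000, Δy=6.0000; L_2 = √(Δx²+Δy²) = 8.8459
cable 3: Δx=-5.5000, Δy=6.0000; L_3 = √(Δx²+Δy²) = 8.1394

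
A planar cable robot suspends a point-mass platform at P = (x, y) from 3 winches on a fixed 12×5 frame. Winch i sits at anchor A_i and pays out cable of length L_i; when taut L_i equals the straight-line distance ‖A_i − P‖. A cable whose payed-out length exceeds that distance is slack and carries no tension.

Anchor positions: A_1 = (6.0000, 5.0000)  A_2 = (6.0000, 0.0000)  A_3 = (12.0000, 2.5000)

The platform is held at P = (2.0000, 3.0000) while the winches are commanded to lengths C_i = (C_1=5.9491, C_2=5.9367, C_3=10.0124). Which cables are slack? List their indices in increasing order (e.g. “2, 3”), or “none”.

1, 2

i=1: geometric 4.4721 vs commanded 5.9491 ⇒ slack
i=2: geometric 5.0000 vs commanded 5.9367 ⇒ slack
i=3: geometric 10.0125 vs commanded 10.0124 ⇒ taut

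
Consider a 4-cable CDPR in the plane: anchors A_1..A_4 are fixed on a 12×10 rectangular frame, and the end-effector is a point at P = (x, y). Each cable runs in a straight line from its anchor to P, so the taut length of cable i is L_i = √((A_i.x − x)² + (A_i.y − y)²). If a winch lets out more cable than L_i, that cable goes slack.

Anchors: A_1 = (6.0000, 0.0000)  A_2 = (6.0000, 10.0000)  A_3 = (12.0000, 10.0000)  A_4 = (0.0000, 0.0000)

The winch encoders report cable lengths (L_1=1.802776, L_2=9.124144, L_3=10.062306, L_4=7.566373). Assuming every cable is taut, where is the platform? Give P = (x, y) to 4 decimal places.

(7.5000, 1.0000)

each cable: (A_i−P)·(A_i−P) = L_i²; let k_i = ‖A_i‖²−L_i²
k_1 = 36.0000+0.0000−3.2500 = 32.7500
row 1: 0.0000x − 20.0000y = -20.0000  (k_2=52.7500)
row 2: -12.0000x − 20.0000y = -110.0000  (k_3=142.7500)
row 3: 12.0000x + 0.0000y = 90.0000  (k_4=-57.2500)
Cramer on rows 1–2 → x = 7.5000, y = 1.0000
check cable 4: ‖A_4−P‖² = 57.2500 ≈ L_4² = 57.2500 ✓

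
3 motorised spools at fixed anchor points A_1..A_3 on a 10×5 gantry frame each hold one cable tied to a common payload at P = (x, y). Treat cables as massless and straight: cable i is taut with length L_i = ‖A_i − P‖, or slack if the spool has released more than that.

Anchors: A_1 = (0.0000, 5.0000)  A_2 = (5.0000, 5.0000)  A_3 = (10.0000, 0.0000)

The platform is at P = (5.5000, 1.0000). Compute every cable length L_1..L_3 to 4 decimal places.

(6.8007, 4.0311, 4.6098)

L_1: Δ = A_1−P = (-5.5000, 4.0000) → ‖Δ‖ = √46.2500 = 6.8007
L_2: Δ = A_2−P = (-0.5000, 4.0000) → ‖Δ‖ = √16.2500 = 4.0311
L_3: Δ = A_3−P = (4.5000, -1.0000) → ‖Δ‖ = √21.2500 = 4.6098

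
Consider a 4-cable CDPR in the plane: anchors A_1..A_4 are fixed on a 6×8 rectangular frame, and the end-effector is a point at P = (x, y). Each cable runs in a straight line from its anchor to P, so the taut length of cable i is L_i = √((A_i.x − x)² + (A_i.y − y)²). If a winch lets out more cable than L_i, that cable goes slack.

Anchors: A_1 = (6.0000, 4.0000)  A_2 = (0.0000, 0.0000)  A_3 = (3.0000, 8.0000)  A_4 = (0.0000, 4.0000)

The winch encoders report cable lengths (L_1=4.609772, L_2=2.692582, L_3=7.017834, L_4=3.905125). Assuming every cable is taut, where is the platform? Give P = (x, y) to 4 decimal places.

expand ‖A_i−P‖²=L_i² and subtract eq 1 (q_i ≔ ‖A_i‖²−L_i²)
q_1 = 36.0000+16.0000−21.2500 = 30.7500
eq1−eq2 → [12.0000  8.0000]·P = 38.0000
eq1−eq3 → [6.0000  -8.0000]·P = 7.0000
eq1−eq4 → [12.0000  0.0000]·P = 30.0000
2×2 solve → P = (2.5000, 1.0000)
check cable 4: ‖A_4−P‖² = 15.2500 ≈ L_4² = 15.2500 ✓

(2.5000, 1.0000)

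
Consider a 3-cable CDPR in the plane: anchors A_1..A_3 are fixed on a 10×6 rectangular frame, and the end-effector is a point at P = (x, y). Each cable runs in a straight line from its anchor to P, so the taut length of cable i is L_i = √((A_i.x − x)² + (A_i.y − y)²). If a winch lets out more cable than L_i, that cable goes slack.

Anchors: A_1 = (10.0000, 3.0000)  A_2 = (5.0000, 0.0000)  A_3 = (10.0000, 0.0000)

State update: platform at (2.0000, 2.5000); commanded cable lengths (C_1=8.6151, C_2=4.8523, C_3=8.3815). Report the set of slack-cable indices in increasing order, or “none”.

1, 2

cable 1: L_1 = ‖A_1−P‖ = 8.0156;  C_1 = 8.6151 → slack
cable 2: L_2 = ‖A_2−P‖ = 3.9051;  C_2 = 4.8523 → slack
cable 3: L_3 = ‖A_3−P‖ = 8.3815;  C_3 = 8.3815 → taut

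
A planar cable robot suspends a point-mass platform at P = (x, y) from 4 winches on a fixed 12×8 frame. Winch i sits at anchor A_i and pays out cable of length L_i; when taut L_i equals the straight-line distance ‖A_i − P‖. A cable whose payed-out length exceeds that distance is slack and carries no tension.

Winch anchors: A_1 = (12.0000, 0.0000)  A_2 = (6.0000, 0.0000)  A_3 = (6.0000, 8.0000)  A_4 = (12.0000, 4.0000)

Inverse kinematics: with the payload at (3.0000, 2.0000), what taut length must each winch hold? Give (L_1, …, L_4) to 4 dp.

L_1: Δ = A_1−P = (9.0000, -2.0000) → ‖Δ‖ = √85.0000 = 9.2195
L_2: Δ = A_2−P = (3.0000, -2.0000) → ‖Δ‖ = √13.0000 = 3.6056
L_3: Δ = A_3−P = (3.0000, 6.0000) → ‖Δ‖ = √45.0000 = 6.7082
L_4: Δ = A_4−P = (9.0000, 2.0000) → ‖Δ‖ = √85.0000 = 9.2195

(9.2195, 3.6056, 6.7082, 9.2195)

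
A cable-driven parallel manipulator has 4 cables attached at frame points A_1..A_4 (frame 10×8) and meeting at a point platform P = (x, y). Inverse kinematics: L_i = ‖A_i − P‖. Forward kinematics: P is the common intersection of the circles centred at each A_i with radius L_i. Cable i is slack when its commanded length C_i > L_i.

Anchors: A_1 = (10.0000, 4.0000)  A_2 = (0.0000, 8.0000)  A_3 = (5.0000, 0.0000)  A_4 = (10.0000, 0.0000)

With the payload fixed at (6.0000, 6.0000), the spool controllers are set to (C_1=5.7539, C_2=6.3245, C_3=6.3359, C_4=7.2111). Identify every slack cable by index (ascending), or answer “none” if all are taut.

cable 1: L_1 = ‖A_1−P‖ = 4.4721;  C_1 = 5.7539 → slack
cable 2: L_2 = ‖A_2−P‖ = 6.3246;  C_2 = 6.3245 → taut
cable 3: L_3 = ‖A_3−P‖ = 6.0828;  C_3 = 6.3359 → slack
cable 4: L_4 = ‖A_4−P‖ = 7.2111;  C_4 = 7.2111 → taut

1, 3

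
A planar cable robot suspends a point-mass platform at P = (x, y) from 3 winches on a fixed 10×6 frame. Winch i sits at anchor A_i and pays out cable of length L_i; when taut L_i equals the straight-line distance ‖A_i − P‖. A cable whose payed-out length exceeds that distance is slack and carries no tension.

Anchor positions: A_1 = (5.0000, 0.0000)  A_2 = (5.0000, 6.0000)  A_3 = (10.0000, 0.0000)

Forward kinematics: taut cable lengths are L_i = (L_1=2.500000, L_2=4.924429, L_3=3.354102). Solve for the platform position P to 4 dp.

each cable: (A_i−P)·(A_i−P) = L_i²; let c_i = ‖A_i‖²−L_i²
c_1 = 25.0000+0.0000−6.2500 = 18.7500
row 1: 0.0000x − 12.0000y = -18.0000  (c_2=36.7500)
row 2: -10.0000x + 0.0000y = -70.0000  (c_3=88.7500)
Cramer on rows 1–2 → x = 7.0000, y = 1.5000

(7.0000, 1.5000)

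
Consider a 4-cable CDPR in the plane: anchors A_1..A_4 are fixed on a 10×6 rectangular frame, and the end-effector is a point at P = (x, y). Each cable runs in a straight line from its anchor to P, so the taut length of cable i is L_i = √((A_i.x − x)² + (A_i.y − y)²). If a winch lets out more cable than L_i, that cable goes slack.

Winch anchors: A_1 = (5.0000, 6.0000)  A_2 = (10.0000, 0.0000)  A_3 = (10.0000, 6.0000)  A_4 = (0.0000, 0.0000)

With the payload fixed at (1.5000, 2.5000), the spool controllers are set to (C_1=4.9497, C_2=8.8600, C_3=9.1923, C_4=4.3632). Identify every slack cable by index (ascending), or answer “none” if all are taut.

i=1: geometric 4.9497 vs commanded 4.9497 ⇒ taut
i=2: geometric 8.8600 vs commanded 8.8600 ⇒ taut
i=3: geometric 9.1924 vs commanded 9.1923 ⇒ taut
i=4: geometric 2.9155 vs commanded 4.3632 ⇒ slack

4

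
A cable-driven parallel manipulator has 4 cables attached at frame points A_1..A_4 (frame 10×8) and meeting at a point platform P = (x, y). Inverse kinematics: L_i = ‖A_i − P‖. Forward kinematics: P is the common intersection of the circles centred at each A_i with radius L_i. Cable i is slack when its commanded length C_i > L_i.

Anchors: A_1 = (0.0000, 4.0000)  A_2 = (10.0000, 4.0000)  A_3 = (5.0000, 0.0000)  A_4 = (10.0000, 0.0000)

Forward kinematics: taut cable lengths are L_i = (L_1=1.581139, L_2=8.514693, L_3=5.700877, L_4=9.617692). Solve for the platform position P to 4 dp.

circle eqns → linear via eq_j − eq_1; set q_j = A_j·A_j − L_j²
q_1 = 0.0000+16.0000−2.5000 = 13.5000
-20.0000·x + 0.0000·y = q_1−q_2 = -30.0000
-10.0000·x + 8.0000·y = q_1−q_3 = 21.0000
-20.0000·x + 8.0000·y = q_1−q_4 = 6.0000
solve first two rows → x=1.5000, y=4.5000
check cable 4: ‖A_4−P‖² = 92.5000 ≈ L_4² = 92.5000 ✓

(1.5000, 4.5000)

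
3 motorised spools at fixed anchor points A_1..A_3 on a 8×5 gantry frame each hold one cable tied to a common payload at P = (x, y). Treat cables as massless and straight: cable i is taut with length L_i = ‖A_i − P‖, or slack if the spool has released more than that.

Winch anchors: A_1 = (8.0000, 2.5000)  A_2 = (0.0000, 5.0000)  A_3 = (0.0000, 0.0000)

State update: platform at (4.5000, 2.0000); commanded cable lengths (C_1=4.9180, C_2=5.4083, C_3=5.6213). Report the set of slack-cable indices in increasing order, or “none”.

i=1: geometric 3.5355 vs commanded 4.9180 ⇒ slack
i=2: geometric 5.4083 vs commanded 5.4083 ⇒ taut
i=3: geometric 4.9244 vs commanded 5.6213 ⇒ slack

1, 3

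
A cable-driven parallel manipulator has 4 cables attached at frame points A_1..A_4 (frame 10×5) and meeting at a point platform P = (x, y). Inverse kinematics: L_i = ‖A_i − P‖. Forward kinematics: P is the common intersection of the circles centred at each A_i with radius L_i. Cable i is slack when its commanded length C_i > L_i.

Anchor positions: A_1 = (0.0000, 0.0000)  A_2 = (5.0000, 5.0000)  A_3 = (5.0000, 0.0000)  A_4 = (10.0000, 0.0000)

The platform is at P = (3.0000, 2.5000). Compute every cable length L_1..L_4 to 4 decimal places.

(3.9051, 3.2016, 3.2016, 7.4330)

L_1 = √((0.0000−3.0000)² + (0.0000−2.5000)²) = 3.9051
L_2 = √((5.0000−3.0000)² + (5.0000−2.5000)²) = 3.2016
L_3 = √((5.0000−3.0000)² + (0.0000−2.5000)²) = 3.2016
L_4 = √((10.0000−3.0000)² + (0.0000−2.5000)²) = 7.4330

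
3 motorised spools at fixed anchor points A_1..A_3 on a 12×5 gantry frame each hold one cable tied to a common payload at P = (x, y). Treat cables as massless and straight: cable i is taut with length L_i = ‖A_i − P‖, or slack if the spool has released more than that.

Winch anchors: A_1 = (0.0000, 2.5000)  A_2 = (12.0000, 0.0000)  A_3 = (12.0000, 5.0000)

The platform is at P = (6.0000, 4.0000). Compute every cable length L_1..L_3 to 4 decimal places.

cable 1: Δx=-6.0000, Δy=-1.5000; L_1 = √(Δx²+Δy²) = 6.1847
cable 2: Δx=6.0000, Δy=-4.0000; L_2 = √(Δx²+Δy²) = 7.2111
cable 3: Δx=6.0000, Δy=1.0000; L_3 = √(Δx²+Δy²) = 6.0828

(6.1847, 7.2111, 6.0828)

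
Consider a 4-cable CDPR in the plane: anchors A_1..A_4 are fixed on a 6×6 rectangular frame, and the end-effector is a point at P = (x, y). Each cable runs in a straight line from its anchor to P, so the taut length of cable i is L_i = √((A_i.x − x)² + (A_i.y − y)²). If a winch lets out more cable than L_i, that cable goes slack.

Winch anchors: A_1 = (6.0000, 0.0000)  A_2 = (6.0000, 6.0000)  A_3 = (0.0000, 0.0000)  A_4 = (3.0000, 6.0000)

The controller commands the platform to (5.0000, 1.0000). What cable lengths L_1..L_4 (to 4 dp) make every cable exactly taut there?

(1.4142, 5.0990, 5.0990, 5.3852)

L_1: Δ = A_1−P = (1.0000, -1.0000) → ‖Δ‖ = √2.0000 = 1.4142
L_2: Δ = A_2−P = (1.0000, 5.0000) → ‖Δ‖ = √26.0000 = 5.0990
L_3: Δ = A_3−P = (-5.0000, -1.0000) → ‖Δ‖ = √26.0000 = 5.0990
L_4: Δ = A_4−P = (-2.0000, 5.0000) → ‖Δ‖ = √29.0000 = 5.3852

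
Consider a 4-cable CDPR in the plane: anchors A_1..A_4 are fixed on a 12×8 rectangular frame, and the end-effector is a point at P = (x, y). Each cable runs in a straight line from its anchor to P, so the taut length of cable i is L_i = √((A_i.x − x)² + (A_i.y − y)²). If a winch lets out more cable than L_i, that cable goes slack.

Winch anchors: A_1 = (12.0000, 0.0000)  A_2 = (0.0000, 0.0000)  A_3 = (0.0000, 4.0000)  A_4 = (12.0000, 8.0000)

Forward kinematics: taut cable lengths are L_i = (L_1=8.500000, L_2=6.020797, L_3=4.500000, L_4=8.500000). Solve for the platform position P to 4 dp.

each cable: (A_i−P)·(A_i−P) = L_i²; let q_i = ‖A_i‖²−L_i²
q_1 = 144.0000+0.0000−72.2500 = 71.7500
row 1: 24.0000x + 0.0000y = 108.0000  (q_2=-36.2500)
row 2: 24.0000x − 8.0000y = 76.0000  (q_3=-4.2500)
row 3: 0.0000x − 16.0000y = -64.0000  (q_4=135.7500)
Cramer on rows 1–2 → x = 4.5000, y = 4.0000
check cable 4: ‖A_4−P‖² = 72.2500 ≈ L_4² = 72.2500 ✓

(4.5000, 4.0000)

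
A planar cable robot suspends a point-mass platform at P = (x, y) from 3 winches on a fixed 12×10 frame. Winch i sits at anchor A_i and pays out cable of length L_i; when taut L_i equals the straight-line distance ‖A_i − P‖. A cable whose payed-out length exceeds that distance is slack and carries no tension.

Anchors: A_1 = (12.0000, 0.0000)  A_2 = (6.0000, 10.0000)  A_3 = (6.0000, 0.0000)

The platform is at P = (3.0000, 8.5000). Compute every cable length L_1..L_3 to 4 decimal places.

(12.3794, 3.3541, 9.0139)

L_1 = √((12.0000−3.0000)² + (0.0000−8.5000)²) = 12.3794
L_2 = √((6.0000−3.0000)² + (10.0000−8.5000)²) = 3.3541
L_3 = √((6.0000−3.0000)² + (0.0000−8.5000)²) = 9.0139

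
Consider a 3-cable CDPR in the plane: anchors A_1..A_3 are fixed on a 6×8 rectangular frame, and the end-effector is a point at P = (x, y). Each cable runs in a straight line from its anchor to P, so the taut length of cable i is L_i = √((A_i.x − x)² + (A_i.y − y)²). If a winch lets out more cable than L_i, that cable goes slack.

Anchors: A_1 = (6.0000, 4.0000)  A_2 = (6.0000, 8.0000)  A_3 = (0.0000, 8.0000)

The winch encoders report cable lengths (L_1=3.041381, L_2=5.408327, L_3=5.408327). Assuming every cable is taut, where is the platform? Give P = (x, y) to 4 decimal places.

(3.0000, 3.5000)

each cable: (A_i−P)·(A_i−P) = L_i²; let c_i = ‖A_i‖²−L_i²
c_1 = 36.0000+16.0000−9.2500 = 42.7500
row 1: 0.0000x − 8.0000y = -28.0000  (c_2=70.7500)
row 2: 12.0000x − 8.0000y = 8.0000  (c_3=34.7500)
Cramer on rows 1–2 → x = 3.0000, y = 3.5000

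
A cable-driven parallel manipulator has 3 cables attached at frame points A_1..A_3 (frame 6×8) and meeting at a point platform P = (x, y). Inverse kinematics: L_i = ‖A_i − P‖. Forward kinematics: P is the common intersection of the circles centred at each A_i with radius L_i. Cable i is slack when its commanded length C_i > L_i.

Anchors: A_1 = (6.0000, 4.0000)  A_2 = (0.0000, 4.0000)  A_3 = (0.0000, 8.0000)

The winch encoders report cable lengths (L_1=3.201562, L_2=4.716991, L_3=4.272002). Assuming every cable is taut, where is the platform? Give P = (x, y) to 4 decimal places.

(4.0000, 6.5000)

expand ‖A_i−P‖²=L_i² and subtract eq 1 (q_i ≔ ‖A_i‖²−L_i²)
q_1 = 36.0000+16.0000−10.2500 = 41.7500
eq1−eq2 → [12.0000  0.0000]·P = 48.0000
eq1−eq3 → [12.0000  -8.0000]·P = -4.0000
2×2 solve → P = (4.0000, 6.5000)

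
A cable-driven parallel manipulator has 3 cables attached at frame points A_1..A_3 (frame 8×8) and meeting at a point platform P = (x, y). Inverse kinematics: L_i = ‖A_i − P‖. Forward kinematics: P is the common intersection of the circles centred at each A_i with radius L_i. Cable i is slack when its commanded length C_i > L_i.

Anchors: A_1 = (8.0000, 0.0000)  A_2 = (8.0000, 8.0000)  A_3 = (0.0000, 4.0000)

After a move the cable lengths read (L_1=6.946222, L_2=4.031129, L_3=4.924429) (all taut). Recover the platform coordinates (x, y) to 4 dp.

(4.5000, 6.0000)

each cable: (A_i−P)·(A_i−P) = L_i²; let k_i = ‖A_i‖²−L_i²
k_1 = 64.0000+0.0000−48.2500 = 15.7500
row 1: 0.0000x − 16.0000y = -96.0000  (k_2=111.7500)
row 2: 16.0000x − 8.0000y = 24.0000  (k_3=-8.2500)
Cramer on rows 1–2 → x = 4.5000, y = 6.0000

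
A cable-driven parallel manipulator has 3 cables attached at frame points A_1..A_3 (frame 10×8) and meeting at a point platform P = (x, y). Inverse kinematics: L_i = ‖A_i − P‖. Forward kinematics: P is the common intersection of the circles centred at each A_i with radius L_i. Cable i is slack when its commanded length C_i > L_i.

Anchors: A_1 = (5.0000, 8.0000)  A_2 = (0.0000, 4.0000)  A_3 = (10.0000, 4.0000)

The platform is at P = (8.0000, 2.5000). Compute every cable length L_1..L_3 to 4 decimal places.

(6.2650, 8.1394, 2.5000)

L_1 = √((5.0000−8.0000)² + (8.0000−2.5000)²) = 6.2650
L_2 = √((0.0000−8.0000)² + (4.0000−2.5000)²) = 8.1394
L_3 = √((10.0000−8.0000)² + (4.0000−2.5000)²) = 2.5000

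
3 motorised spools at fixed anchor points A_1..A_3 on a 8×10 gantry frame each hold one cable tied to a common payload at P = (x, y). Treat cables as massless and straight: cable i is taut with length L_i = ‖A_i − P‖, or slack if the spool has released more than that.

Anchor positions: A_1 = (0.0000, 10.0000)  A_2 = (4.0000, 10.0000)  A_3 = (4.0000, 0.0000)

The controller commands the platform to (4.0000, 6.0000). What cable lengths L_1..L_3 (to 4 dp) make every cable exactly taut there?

(5.6569, 4.0000, 6.0000)

L_1: Δ = A_1−P = (-4.0000, 4.0000) → ‖Δ‖ = √32.0000 = 5.6569
L_2: Δ = A_2−P = (0.0000, 4.0000) → ‖Δ‖ = √16.0000 = 4.0000
L_3: Δ = A_3−P = (0.0000, -6.0000) → ‖Δ‖ = √36.0000 = 6.0000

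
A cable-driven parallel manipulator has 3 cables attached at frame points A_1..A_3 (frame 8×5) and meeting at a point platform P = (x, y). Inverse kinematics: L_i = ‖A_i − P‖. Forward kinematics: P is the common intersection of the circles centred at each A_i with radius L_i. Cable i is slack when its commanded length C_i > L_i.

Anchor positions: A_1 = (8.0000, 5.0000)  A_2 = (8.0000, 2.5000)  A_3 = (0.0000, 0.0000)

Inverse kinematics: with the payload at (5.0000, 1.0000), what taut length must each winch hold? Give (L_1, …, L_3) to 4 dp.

L_1: Δ = A_1−P = (3.0000, 4.0000) → ‖Δ‖ = √25.0000 = 5.0000
L_2: Δ = A_2−P = (3.0000, 1.5000) → ‖Δ‖ = √11.2500 = 3.3541
L_3: Δ = A_3−P = (-5.0000, -1.0000) → ‖Δ‖ = √26.0000 = 5.0990

(5.0000, 3.3541, 5.0990)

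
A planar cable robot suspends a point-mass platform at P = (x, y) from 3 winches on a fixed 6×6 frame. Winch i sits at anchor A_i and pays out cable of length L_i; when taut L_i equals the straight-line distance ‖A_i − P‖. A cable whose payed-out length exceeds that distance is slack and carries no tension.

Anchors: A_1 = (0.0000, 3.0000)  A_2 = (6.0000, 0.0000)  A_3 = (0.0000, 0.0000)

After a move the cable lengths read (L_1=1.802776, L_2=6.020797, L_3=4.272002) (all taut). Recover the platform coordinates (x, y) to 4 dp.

(1.5000, 4.0000)

circle eqns → linear via eq_j − eq_1; set c_j = A_j·A_j − L_j²
c_1 = 0.0000+9.0000−3.2500 = 5.7500
-12.0000·x + 6.0000·y = c_1−c_2 = 6.0000
0.0000·x + 6.0000·y = c_1−c_3 = 24.0000
solve first two rows → x=1.5000, y=4.0000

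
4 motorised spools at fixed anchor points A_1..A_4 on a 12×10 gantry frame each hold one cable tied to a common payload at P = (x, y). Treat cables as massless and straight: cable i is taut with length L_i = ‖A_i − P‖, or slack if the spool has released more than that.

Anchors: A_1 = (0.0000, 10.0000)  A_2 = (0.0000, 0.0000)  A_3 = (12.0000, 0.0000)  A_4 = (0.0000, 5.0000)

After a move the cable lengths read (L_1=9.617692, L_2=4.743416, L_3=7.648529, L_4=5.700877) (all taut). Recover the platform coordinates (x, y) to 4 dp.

circle eqns → linear via eq_j − eq_1; set q_j = A_j·A_j − L_j²
q_1 = 0.0000+100.0000−92.5000 = 7.5000
0.0000·x + 20.0000·y = q_1−q_2 = 30.0000
-24.0000·x + 20.0000·y = q_1−q_3 = -78.0000
0.0000·x + 10.0000·y = q_1−q_4 = 15.0000
solve first two rows → x=4.5000, y=1.5000
check cable 4: ‖A_4−P‖² = 32.5000 ≈ L_4² = 32.5000 ✓

(4.5000, 1.5000)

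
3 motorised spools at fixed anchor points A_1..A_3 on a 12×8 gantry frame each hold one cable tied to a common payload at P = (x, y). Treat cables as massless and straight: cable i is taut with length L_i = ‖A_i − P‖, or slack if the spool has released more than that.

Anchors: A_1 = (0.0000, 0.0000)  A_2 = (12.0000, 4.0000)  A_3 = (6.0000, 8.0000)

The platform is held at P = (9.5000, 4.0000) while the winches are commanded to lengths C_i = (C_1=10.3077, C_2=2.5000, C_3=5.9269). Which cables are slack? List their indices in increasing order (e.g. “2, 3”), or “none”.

i=1: geometric 10.3078 vs commanded 10.3077 ⇒ taut
i=2: geometric 2.5000 vs commanded 2.5000 ⇒ taut
i=3: geometric 5.3151 vs commanded 5.9269 ⇒ slack

3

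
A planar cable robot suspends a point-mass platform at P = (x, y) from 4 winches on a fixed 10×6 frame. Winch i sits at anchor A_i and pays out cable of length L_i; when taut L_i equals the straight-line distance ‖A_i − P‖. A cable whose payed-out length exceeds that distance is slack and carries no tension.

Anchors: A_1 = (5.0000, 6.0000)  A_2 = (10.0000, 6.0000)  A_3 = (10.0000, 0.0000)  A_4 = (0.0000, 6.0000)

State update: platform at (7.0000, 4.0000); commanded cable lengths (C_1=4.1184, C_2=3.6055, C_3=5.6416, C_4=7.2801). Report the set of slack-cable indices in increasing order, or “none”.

cable 1: L_1 = ‖A_1−P‖ = 2.8284;  C_1 = 4.1184 → slack
cable 2: L_2 = ‖A_2−P‖ = 3.6056;  C_2 = 3.6055 → taut
cable 3: L_3 = ‖A_3−P‖ = 5.0000;  C_3 = 5.6416 → slack
cable 4: L_4 = ‖A_4−P‖ = 7.2801;  C_4 = 7.2801 → taut

1, 3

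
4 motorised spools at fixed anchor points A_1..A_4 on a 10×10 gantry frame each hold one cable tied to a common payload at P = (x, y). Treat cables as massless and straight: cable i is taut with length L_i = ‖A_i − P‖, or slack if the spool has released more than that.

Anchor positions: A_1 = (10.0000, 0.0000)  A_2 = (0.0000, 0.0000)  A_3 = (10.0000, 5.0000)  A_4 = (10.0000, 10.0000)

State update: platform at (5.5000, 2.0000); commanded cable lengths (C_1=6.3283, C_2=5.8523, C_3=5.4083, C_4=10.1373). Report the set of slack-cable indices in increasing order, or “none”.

1, 4

cable 1: √((4.5000)²+(-2.0000)²)=4.9244, C_1=6.3283: slack
cable 2: √((-5.5000)²+(-2.0000)²)=5.8523, C_2=5.8523: taut
cable 3: √((4.5000)²+(3.0000)²)=5.4083, C_3=5.4083: taut
cable 4: √((4.5000)²+(8.0000)²)=9.1788, C_4=10.1373: slack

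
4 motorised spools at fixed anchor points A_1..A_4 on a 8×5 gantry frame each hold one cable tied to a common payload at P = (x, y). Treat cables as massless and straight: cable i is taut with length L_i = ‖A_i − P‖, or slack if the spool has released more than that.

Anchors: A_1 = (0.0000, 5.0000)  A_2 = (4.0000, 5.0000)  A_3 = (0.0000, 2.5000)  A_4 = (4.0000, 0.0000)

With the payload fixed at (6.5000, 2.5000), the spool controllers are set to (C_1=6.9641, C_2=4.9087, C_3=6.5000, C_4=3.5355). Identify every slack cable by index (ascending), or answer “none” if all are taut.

cable 1: √((-6.5000)²+(2.5000)²)=6.9642, C_1=6.9641: taut
cable 2: √((-2.5000)²+(2.5000)²)=3.5355, C_2=4.9087: slack
cable 3: √((-6.5000)²+(0.0000)²)=6.5000, C_3=6.5000: taut
cable 4: √((-2.5000)²+(-2.5000)²)=3.5355, C_4=3.5355: taut

2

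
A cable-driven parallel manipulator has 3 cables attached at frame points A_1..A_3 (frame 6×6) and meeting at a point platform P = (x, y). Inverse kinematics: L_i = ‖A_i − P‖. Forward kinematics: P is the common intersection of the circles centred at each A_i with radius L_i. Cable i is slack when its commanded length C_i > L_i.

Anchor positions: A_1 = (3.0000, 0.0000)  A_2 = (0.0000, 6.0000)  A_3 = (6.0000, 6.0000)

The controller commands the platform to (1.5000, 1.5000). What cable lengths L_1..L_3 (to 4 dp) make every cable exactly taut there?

L_1: Δ = A_1−P = (1.5000, -1.5000) → ‖Δ‖ = √4.5000 = 2.1213
L_2: Δ = A_2−P = (-1.5000, 4.5000) → ‖Δ‖ = √22.5000 = 4.7434
L_3: Δ = A_3−P = (4.5000, 4.5000) → ‖Δ‖ = √40.5000 = 6.3640

(2.1213, 4.7434, 6.3640)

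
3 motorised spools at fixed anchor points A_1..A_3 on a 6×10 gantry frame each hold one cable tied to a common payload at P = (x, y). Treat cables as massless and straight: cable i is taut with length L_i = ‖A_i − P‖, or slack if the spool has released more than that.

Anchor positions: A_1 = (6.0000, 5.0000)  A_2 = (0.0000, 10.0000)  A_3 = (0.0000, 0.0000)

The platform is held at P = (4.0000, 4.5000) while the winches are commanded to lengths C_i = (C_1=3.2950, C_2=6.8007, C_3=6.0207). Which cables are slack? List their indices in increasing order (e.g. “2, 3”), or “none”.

1

i=1: geometric 2.0616 vs commanded 3.2950 ⇒ slack
i=2: geometric 6.8007 vs commanded 6.8007 ⇒ taut
i=3: geometric 6.0208 vs commanded 6.0207 ⇒ taut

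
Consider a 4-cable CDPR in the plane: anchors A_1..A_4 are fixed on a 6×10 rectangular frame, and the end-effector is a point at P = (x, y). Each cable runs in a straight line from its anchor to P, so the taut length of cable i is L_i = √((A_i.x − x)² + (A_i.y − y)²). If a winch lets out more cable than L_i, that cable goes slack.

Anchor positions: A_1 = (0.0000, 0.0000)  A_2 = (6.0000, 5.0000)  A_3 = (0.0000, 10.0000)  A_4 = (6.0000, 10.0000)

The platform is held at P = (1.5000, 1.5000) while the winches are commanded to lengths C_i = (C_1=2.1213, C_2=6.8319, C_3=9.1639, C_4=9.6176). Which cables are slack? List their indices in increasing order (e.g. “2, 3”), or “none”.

i=1: geometric 2.1213 vs commanded 2.1213 ⇒ taut
i=2: geometric 5.7009 vs commanded 6.8319 ⇒ slack
i=3: geometric 8.6313 vs commanded 9.1639 ⇒ slack
i=4: geometric 9.6177 vs commanded 9.6176 ⇒ taut

2, 3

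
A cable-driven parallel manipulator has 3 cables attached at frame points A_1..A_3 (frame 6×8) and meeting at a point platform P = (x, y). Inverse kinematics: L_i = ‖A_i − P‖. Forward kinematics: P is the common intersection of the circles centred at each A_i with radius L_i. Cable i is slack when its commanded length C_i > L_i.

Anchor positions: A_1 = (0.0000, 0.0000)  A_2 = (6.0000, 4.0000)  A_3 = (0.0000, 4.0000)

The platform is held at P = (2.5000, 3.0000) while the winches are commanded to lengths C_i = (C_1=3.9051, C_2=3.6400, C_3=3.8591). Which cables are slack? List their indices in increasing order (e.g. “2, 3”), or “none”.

3

cable 1: L_1 = ‖A_1−P‖ = 3.9051;  C_1 = 3.9051 → taut
cable 2: L_2 = ‖A_2−P‖ = 3.6401;  C_2 = 3.6400 → taut
cable 3: L_3 = ‖A_3−P‖ = 2.6926;  C_3 = 3.8591 → slack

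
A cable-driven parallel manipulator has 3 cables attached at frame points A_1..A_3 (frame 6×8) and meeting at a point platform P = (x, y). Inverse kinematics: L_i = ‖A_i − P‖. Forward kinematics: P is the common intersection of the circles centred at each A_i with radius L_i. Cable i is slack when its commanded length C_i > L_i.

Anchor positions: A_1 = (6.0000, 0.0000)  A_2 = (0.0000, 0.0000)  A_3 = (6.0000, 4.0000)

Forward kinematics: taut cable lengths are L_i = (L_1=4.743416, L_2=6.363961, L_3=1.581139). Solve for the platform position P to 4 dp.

(4.5000, 4.5000)

expand ‖A_i−P‖²=L_i² and subtract eq 1 (c_i ≔ ‖A_i‖²−L_i²)
c_1 = 36.0000+0.0000−22.5000 = 13.5000
eq1−eq2 → [12.0000  0.0000]·P = 54.0000
eq1−eq3 → [0.0000  -8.0000]·P = -36.0000
2×2 solve → P = (4.5000, 4.5000)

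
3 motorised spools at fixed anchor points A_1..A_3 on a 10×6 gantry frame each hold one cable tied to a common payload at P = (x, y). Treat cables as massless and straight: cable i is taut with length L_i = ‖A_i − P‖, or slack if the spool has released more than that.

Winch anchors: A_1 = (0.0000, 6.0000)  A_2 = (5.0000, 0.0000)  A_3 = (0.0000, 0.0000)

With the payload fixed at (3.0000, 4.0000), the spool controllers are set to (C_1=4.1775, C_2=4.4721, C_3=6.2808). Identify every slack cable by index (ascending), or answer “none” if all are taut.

cable 1: L_1 = ‖A_1−P‖ = 3.6056;  C_1 = 4.1775 → slack
cable 2: L_2 = ‖A_2−P‖ = 4.4721;  C_2 = 4.4721 → taut
cable 3: L_3 = ‖A_3−P‖ = 5.0000;  C_3 = 6.2808 → slack

1, 3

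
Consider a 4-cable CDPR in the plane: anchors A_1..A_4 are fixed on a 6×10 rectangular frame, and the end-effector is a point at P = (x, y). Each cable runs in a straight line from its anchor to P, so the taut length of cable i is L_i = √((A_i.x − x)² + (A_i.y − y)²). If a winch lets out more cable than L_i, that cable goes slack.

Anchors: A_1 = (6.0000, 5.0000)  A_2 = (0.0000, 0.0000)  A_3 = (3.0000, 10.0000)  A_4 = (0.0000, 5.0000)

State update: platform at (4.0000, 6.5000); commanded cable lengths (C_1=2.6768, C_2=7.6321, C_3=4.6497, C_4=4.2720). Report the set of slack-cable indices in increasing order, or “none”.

cable 1: √((2.0000)²+(-1.5000)²)=2.5000, C_1=2.6768: slack
cable 2: √((-4.0000)²+(-6.5000)²)=7.6322, C_2=7.6321: taut
cable 3: √((-1.0000)²+(3.5000)²)=3.6401, C_3=4.6497: slack
cable 4: √((-4.0000)²+(-1.5000)²)=4.2720, C_4=4.2720: taut

1, 3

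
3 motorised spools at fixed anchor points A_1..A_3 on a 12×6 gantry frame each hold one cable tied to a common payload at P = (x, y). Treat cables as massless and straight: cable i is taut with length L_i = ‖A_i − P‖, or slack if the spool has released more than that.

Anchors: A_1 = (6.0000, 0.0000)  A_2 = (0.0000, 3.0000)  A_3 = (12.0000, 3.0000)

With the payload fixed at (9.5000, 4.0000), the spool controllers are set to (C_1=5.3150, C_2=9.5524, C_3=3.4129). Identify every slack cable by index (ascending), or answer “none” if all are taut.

cable 1: √((-3.5000)²+(-4.0000)²)=5.3151, C_1=5.3150: taut
cable 2: √((-9.5000)²+(-1.0000)²)=9.5525, C_2=9.5524: taut
cable 3: √((2.5000)²+(-1.0000)²)=2.6926, C_3=3.4129: slack

3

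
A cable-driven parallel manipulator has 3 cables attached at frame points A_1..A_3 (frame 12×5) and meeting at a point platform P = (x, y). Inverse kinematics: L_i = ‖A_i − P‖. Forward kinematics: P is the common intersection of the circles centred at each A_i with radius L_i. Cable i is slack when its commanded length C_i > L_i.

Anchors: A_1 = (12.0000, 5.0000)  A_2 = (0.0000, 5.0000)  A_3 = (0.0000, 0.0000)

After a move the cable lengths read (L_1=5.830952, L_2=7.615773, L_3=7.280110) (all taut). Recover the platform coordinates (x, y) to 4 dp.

(7.0000, 2.0000)

expand ‖A_i−P‖²=L_i² and subtract eq 1 (c_i ≔ ‖A_i‖²−L_i²)
c_1 = 144.0000+25.0000−34.0000 = 135.0000
eq1−eq2 → [24.0000  0.0000]·P = 168.0000
eq1−eq3 → [24.0000  10.0000]·P = 188.0000
2×2 solve → P = (7.0000, 2.0000)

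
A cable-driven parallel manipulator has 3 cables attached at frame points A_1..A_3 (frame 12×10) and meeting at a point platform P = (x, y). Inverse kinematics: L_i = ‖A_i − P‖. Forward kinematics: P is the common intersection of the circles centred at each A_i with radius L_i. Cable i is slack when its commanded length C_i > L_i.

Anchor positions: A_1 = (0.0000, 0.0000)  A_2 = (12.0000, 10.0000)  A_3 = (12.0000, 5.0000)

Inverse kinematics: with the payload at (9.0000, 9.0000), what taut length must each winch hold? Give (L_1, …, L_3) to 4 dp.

(12.7279, 3.1623, 5.0000)

L_1 = √((0.0000−9.0000)² + (0.0000−9.0000)²) = 12.7279
L_2 = √((12.0000−9.0000)² + (10.0000−9.0000)²) = 3.1623
L_3 = √((12.0000−9.0000)² + (5.0000−9.0000)²) = 5.0000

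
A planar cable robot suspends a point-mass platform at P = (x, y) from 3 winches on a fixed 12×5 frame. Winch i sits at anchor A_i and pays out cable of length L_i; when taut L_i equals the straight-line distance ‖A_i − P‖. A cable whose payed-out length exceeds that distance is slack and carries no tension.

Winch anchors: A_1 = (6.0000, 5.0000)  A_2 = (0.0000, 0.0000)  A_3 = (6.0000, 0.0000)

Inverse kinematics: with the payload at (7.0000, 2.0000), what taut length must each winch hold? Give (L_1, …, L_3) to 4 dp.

cable 1: Δx=-1.0000, Δy=3.0000; L_1 = √(Δx²+Δy²) = 3.1623
cable 2: Δx=-7.0000, Δy=-2.0000; L_2 = √(Δx²+Δy²) = 7.2801
cable 3: Δx=-1.0000, Δy=-2.0000; L_3 = √(Δx²+Δy²) = 2.2361

(3.1623, 7.2801, 2.2361)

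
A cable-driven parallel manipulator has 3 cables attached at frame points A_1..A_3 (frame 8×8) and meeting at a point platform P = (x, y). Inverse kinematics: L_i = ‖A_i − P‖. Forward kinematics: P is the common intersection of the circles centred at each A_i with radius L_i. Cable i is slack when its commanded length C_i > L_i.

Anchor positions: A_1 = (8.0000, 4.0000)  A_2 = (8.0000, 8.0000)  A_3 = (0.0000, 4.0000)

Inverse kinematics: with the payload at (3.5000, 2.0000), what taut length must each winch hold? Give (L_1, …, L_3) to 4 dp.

L_1 = √((8.0000−3.5000)² + (4.0000−2.0000)²) = 4.9244
L_2 = √((8.0000−3.5000)² + (8.0000−2.0000)²) = 7.5000
L_3 = √((0.0000−3.5000)² + (4.0000−2.0000)²) = 4.0311

(4.9244, 7.5000, 4.0311)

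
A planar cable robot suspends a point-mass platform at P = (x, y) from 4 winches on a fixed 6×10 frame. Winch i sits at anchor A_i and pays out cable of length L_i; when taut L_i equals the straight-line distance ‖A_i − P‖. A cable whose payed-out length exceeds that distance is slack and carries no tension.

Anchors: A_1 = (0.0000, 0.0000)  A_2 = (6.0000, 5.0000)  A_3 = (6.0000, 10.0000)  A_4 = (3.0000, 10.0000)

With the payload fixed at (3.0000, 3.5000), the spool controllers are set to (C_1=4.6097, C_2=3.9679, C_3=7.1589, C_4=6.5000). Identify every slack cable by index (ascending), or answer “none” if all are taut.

2

i=1: geometric 4.6098 vs commanded 4.6097 ⇒ taut
i=2: geometric 3.3541 vs commanded 3.9679 ⇒ slack
i=3: geometric 7.1589 vs commanded 7.1589 ⇒ taut
i=4: geometric 6.5000 vs commanded 6.5000 ⇒ taut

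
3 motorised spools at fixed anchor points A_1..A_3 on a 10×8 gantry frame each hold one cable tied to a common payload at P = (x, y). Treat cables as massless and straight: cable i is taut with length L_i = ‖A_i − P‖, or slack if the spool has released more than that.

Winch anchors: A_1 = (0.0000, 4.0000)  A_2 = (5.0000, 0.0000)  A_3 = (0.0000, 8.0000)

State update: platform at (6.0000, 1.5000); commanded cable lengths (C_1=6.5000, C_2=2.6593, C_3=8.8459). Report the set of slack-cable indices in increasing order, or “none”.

2

cable 1: L_1 = ‖A_1−P‖ = 6.5000;  C_1 = 6.5000 → taut
cable 2: L_2 = ‖A_2−P‖ = 1.8028;  C_2 = 2.6593 → slack
cable 3: L_3 = ‖A_3−P‖ = 8.8459;  C_3 = 8.8459 → taut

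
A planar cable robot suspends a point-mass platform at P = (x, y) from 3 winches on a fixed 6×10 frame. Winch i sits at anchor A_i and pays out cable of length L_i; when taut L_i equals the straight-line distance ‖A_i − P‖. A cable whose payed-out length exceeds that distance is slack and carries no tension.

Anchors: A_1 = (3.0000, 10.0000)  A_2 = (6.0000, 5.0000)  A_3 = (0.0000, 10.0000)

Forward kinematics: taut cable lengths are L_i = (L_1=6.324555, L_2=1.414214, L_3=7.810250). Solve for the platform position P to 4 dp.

(5.0000, 4.0000)

each cable: (A_i−P)·(A_i−P) = L_i²; let c_i = ‖A_i‖²−L_i²
c_1 = 9.0000+100.0000−40.0000 = 69.0000
row 1: -6.0000x + 10.0000y = 10.0000  (c_2=59.0000)
row 2: 6.0000x + 0.0000y = 30.0000  (c_3=39.0000)
Cramer on rows 1–2 → x = 5.0000, y = 4.0000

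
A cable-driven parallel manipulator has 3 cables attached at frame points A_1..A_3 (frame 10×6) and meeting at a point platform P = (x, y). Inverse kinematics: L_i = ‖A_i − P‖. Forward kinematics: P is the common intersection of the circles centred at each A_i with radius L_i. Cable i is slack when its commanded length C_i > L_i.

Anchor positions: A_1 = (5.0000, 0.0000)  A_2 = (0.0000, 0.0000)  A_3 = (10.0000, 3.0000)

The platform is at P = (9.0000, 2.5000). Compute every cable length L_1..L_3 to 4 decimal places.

(4.7170, 9.3408, 1.1180)

L_1 = √((5.0000−9.0000)² + (0.0000−2.5000)²) = 4.7170
L_2 = √((0.0000−9.0000)² + (0.0000−2.5000)²) = 9.3408
L_3 = √((10.0000−9.0000)² + (3.0000−2.5000)²) = 1.1180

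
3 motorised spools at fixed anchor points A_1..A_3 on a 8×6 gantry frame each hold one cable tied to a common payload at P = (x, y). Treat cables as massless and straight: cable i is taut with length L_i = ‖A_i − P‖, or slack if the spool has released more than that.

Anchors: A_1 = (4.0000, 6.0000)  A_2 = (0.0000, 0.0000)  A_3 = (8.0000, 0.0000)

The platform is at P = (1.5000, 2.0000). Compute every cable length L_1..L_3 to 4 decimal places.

(4.7170, 2.5000, 6.8007)

L_1: Δ = A_1−P = (2.5000, 4.0000) → ‖Δ‖ = √22.2500 = 4.7170
L_2: Δ = A_2−P = (-1.5000, -2.0000) → ‖Δ‖ = √6.2500 = 2.5000
L_3: Δ = A_3−P = (6.5000, -2.0000) → ‖Δ‖ = √46.2500 = 6.8007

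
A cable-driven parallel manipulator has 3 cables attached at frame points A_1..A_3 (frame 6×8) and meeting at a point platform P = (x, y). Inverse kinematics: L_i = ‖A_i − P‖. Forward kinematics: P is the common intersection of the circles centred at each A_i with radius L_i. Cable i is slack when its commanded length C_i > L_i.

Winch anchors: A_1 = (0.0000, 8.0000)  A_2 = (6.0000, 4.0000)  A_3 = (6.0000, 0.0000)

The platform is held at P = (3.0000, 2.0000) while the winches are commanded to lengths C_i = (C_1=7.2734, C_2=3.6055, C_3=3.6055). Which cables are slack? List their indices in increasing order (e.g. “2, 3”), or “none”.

i=1: geometric 6.7082 vs commanded 7.2734 ⇒ slack
i=2: geometric 3.6056 vs commanded 3.6055 ⇒ taut
i=3: geometric 3.6056 vs commanded 3.6055 ⇒ taut

1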